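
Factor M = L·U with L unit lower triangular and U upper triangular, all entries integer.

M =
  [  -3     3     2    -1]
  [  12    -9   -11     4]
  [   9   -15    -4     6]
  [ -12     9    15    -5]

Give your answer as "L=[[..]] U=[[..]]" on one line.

  r1 -= -4·r0 → [0,3,-3,0]
  r2 -= -3·r0 → [0,-6,2,3]
  r3 -= 4·r0 → [0,-3,7,-1]
  r2 -= -2·r1 → [0,0,-4,3]
  r3 -= -1·r1 → [0,0,4,-1]
  r3 -= -1·r2 → [0,0,0,2]

L=[[1,0,0,0],[-4,1,0,0],[-3,-2,1,0],[4,-1,-1,1]] U=[[-3,3,2,-1],[0,3,-3,0],[0,0,-4,3],[0,0,0,2]]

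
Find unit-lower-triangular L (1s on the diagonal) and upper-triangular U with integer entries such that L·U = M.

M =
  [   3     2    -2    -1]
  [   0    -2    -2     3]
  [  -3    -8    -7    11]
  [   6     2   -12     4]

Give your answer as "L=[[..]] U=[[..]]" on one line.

  row1 -= 0·row0 → [0,-2,-2,3]
  row2 -= -1·row0 → [0,-6,-9,10]
  row3 -= 2·row0 → [0,-2,-8,6]
  row2 -= 3·row1 → [0,0,-3,1]
  row3 -= 1·row1 → [0,0,-6,3]
  row3 -= 2·row2 → [0,0,0,1]

L=[[1,0,0,0],[0,1,0,0],[-1,3,1,0],[2,1,2,1]] U=[[3,2,-2,-1],[0,-2,-2,3],[0,0,-3,1],[0,0,0,1]]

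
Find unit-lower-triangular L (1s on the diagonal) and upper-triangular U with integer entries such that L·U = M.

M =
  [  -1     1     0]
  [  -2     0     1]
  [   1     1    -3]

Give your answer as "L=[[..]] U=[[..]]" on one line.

  r1 -= 2·r0 → [0,-2,1]
  r2 -= -1·r0 → [0,2,-3]
  r2 -= -1·r1 → [0,0,-2]

L=[[1,0,0],[2,1,0],[-1,-1,1]] U=[[-1,1,0],[0,-2,1],[0,0,-2]]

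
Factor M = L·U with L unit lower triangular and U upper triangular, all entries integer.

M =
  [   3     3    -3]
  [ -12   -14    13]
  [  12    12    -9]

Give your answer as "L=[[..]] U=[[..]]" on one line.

L=[[1,0,0],[-4,1,0],[4,0,1]] U=[[3,3,-3],[0,-2,1],[0,0,3]]

  r1 -= -4·r0 → [0,-2,1]
  r2 -= 4·r0 → [0,0,3]
  r2 -= 0·r1 → [0,0,3]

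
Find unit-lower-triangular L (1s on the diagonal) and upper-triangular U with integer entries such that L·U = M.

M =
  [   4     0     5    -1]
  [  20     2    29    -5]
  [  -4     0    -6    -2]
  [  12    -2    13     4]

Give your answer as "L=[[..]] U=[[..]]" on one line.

L=[[1,0,0,0],[5,1,0,0],[-1,0,1,0],[3,-1,-2,1]] U=[[4,0,5,-1],[0,2,4,0],[0,0,-1,-3],[0,0,0,1]]

  r1 -= 5·r0 → [0,2,4,0]
  r2 -= -1·r0 → [0,0,-1,-3]
  r3 -= 3·r0 → [0,-2,-2,7]
  r2 -= 0·r1 → [0,0,-1,-3]
  r3 -= -1·r1 → [0,0,2,7]
  r3 -= -2·r2 → [0,0,0,1]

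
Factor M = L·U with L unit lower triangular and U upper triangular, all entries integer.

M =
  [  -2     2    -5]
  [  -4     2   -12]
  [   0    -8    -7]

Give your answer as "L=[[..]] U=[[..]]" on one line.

  R1 -= 2·R0 → [0,-2,-2]
  R2 -= 0·R0 → [0,-8,-7]
  R2 -= 4·R1 → [0,0,1]

L=[[1,0,0],[2,1,0],[0,4,1]] U=[[-2,2,-5],[0,-2,-2],[0,0,1]]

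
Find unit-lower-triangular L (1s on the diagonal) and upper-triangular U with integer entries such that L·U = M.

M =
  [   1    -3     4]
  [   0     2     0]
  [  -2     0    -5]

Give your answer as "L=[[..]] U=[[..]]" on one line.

L=[[1,0,0],[0,1,0],[-2,-3,1]] U=[[1,-3,4],[0,2,0],[0,0,3]]

  r1 -= 0·r0 → [0,2,0]
  r2 -= -2·r0 → [0,-6,3]
  r2 -= -3·r1 → [0,0,3]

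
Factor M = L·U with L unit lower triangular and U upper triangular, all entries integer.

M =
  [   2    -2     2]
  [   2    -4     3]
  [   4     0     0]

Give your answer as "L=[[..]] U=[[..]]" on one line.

L=[[1,0,0],[1,1,0],[2,-2,1]] U=[[2,-2,2],[0,-2,1],[0,0,-2]]

  R1 -= 1·R0 → [0,-2,1]
  R2 -= 2·R0 → [0,4,-4]
  R2 -= -2·R1 → [0,0,-2]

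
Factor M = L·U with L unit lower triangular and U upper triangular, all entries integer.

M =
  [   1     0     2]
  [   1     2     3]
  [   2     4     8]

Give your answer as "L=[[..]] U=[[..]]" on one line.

  r1 -= 1·r0 → [0,2,1]
  r2 -= 2·r0 → [0,4,4]
  r2 -= 2·r1 → [0,0,2]

L=[[1,0,0],[1,1,0],[2,2,1]] U=[[1,0,2],[0,2,1],[0,0,2]]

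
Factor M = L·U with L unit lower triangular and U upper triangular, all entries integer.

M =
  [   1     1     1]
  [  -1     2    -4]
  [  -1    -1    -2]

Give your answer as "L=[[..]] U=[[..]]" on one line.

L=[[1,0,0],[-1,1,0],[-1,0,1]] U=[[1,1,1],[0,3,-3],[0,0,-1]]

  R1 -= -1·R0 → [0,3,-3]
  R2 -= -1·R0 → [0,0,-1]
  R2 -= 0·R1 → [0,0,-1]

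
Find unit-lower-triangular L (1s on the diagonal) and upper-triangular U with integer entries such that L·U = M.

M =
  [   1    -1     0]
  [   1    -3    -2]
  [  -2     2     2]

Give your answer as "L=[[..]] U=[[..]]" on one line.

L=[[1,0,0],[1,1,0],[-2,0,1]] U=[[1,-1,0],[0,-2,-2],[0,0,2]]

  R1 -= 1·R0 → [0,-2,-2]
  R2 -= -2·R0 → [0,0,2]
  R2 -= 0·R1 → [0,0,2]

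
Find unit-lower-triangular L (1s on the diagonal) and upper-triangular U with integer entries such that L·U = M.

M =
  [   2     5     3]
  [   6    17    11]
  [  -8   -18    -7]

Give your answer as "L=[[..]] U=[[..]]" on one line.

L=[[1,0,0],[3,1,0],[-4,1,1]] U=[[2,5,3],[0,2,2],[0,0,3]]

  r1 -= 3·r0 → [0,2,2]
  r2 -= -4·r0 → [0,2,5]
  r2 -= 1·r1 → [0,0,3]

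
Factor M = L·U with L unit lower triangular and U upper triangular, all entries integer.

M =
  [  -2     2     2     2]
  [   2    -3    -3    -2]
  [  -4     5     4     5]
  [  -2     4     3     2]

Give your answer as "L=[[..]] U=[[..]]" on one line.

  r1 -= -1·r0 → [0,-1,-1,0]
  r2 -= 2·r0 → [0,1,0,1]
  r3 -= 1·r0 → [0,2,1,0]
  r2 -= -1·r1 → [0,0,-1,1]
  r3 -= -2·r1 → [0,0,-1,0]
  r3 -= 1·r2 → [0,0,0,-1]

L=[[1,0,0,0],[-1,1,0,0],[2,-1,1,0],[1,-2,1,1]] U=[[-2,2,2,2],[0,-1,-1,0],[0,0,-1,1],[0,0,0,-1]]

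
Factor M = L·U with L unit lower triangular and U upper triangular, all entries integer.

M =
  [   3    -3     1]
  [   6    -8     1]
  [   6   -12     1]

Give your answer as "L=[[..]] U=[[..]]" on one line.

L=[[1,0,0],[2,1,0],[2,3,1]] U=[[3,-3,1],[0,-2,-1],[0,0,2]]

  R1 -= 2·R0 → [0,-2,-1]
  R2 -= 2·R0 → [0,-6,-1]
  R2 -= 3·R1 → [0,0,2]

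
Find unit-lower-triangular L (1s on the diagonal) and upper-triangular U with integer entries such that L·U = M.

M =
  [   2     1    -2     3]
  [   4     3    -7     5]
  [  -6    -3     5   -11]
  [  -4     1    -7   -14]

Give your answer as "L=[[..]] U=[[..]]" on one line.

L=[[1,0,0,0],[2,1,0,0],[-3,0,1,0],[-2,3,2,1]] U=[[2,1,-2,3],[0,1,-3,-1],[0,0,-1,-2],[0,0,0,-1]]

  r1 -= 2·r0 → [0,1,-3,-1]
  r2 -= -3·r0 → [0,0,-1,-2]
  r3 -= -2·r0 → [0,3,-11,-8]
  r2 -= 0·r1 → [0,0,-1,-2]
  r3 -= 3·r1 → [0,0,-2,-5]
  r3 -= 2·r2 → [0,0,0,-1]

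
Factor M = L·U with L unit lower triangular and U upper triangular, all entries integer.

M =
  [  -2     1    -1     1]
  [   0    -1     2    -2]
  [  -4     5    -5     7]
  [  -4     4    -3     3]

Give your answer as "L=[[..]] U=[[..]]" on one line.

L=[[1,0,0,0],[0,1,0,0],[2,-3,1,0],[2,-2,1,1]] U=[[-2,1,-1,1],[0,-1,2,-2],[0,0,3,-1],[0,0,0,-2]]

  R1 -= 0·R0 → [0,-1,2,-2]
  R2 -= 2·R0 → [0,3,-3,5]
  R3 -= 2·R0 → [0,2,-1,1]
  R2 -= -3·R1 → [0,0,3,-1]
  R3 -= -2·R1 → [0,0,3,-3]
  R3 -= 1·R2 → [0,0,0,-2]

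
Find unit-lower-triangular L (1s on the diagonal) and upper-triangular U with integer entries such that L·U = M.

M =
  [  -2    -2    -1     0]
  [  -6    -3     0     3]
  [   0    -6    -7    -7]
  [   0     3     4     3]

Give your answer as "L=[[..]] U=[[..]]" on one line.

  row1 -= 3·row0 → [0,3,3,3]
  row2 -= 0·row0 → [0,-6,-7,-7]
  row3 -= 0·row0 → [0,3,4,3]
  row2 -= -2·row1 → [0,0,-1,-1]
  row3 -= 1·row1 → [0,0,1,0]
  row3 -= -1·row2 → [0,0,0,-1]

L=[[1,0,0,0],[3,1,0,0],[0,-2,1,0],[0,1,-1,1]] U=[[-2,-2,-1,0],[0,3,3,3],[0,0,-1,-1],[0,0,0,-1]]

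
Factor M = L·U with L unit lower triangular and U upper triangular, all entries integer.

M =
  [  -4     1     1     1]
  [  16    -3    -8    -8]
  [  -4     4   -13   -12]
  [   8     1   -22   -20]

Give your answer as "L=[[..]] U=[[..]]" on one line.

L=[[1,0,0,0],[-4,1,0,0],[1,3,1,0],[-2,3,4,1]] U=[[-4,1,1,1],[0,1,-4,-4],[0,0,-2,-1],[0,0,0,-2]]

  row1 -= -4·row0 → [0,1,-4,-4]
  row2 -= 1·row0 → [0,3,-14,-13]
  row3 -= -2·row0 → [0,3,-20,-18]
  row2 -= 3·row1 → [0,0,-2,-1]
  row3 -= 3·row1 → [0,0,-8,-6]
  row3 -= 4·row2 → [0,0,0,-2]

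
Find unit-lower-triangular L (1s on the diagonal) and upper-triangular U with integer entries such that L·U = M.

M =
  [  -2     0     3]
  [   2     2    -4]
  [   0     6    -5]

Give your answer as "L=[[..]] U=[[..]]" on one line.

L=[[1,0,0],[-1,1,0],[0,3,1]] U=[[-2,0,3],[0,2,-1],[0,0,-2]]

  row1 -= -1·row0 → [0,2,-1]
  row2 -= 0·row0 → [0,6,-5]
  row2 -= 3·row1 → [0,0,-2]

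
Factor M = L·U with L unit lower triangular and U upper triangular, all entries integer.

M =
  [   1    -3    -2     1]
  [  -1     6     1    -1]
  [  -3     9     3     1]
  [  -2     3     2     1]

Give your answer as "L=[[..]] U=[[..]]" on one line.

L=[[1,0,0,0],[-1,1,0,0],[-3,0,1,0],[-2,-1,1,1]] U=[[1,-3,-2,1],[0,3,-1,0],[0,0,-3,4],[0,0,0,-1]]

  R1 -= -1·R0 → [0,3,-1,0]
  R2 -= -3·R0 → [0,0,-3,4]
  R3 -= -2·R0 → [0,-3,-2,3]
  R2 -= 0·R1 → [0,0,-3,4]
  R3 -= -1·R1 → [0,0,-3,3]
  R3 -= 1·R2 → [0,0,0,-1]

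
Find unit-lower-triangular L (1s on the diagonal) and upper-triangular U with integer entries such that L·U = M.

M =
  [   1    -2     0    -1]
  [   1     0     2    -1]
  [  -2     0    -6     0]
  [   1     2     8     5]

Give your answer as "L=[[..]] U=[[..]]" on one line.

  r1 -= 1·r0 → [0,2,2,0]
  r2 -= -2·r0 → [0,-4,-6,-2]
  r3 -= 1·r0 → [0,4,8,6]
  r2 -= -2·r1 → [0,0,-2,-2]
  r3 -= 2·r1 → [0,0,4,6]
  r3 -= -2·r2 → [0,0,0,2]

L=[[1,0,0,0],[1,1,0,0],[-2,-2,1,0],[1,2,-2,1]] U=[[1,-2,0,-1],[0,2,2,0],[0,0,-2,-2],[0,0,0,2]]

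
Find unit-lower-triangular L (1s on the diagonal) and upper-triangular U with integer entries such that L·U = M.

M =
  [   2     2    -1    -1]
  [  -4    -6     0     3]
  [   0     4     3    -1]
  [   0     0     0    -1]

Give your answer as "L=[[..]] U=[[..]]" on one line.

  r1 -= -2·r0 → [0,-2,-2,1]
  r2 -= 0·r0 → [0,4,3,-1]
  r3 -= 0·r0 → [0,0,0,-1]
  r2 -= -2·r1 → [0,0,-1,1]
  r3 -= 0·r1 → [0,0,0,-1]
  r3 -= 0·r2 → [0,0,0,-1]

L=[[1,0,0,0],[-2,1,0,0],[0,-2,1,0],[0,0,0,1]] U=[[2,2,-1,-1],[0,-2,-2,1],[0,0,-1,1],[0,0,0,-1]]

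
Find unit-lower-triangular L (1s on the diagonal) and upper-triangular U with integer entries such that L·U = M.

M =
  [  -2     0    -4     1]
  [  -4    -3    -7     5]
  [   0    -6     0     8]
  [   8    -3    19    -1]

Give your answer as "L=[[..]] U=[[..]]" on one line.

L=[[1,0,0,0],[2,1,0,0],[0,2,1,0],[-4,1,-1,1]] U=[[-2,0,-4,1],[0,-3,1,3],[0,0,-2,2],[0,0,0,2]]

  r1 -= 2·r0 → [0,-3,1,3]
  r2 -= 0·r0 → [0,-6,0,8]
  r3 -= -4·r0 → [0,-3,3,3]
  r2 -= 2·r1 → [0,0,-2,2]
  r3 -= 1·r1 → [0,0,2,0]
  r3 -= -1·r2 → [0,0,0,2]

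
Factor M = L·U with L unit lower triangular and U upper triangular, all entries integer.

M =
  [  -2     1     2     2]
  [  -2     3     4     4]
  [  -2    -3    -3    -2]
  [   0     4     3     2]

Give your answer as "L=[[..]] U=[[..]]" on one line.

L=[[1,0,0,0],[1,1,0,0],[1,-2,1,0],[0,2,1,1]] U=[[-2,1,2,2],[0,2,2,2],[0,0,-1,0],[0,0,0,-2]]

  r1 -= 1·r0 → [0,2,2,2]
  r2 -= 1·r0 → [0,-4,-5,-4]
  r3 -= 0·r0 → [0,4,3,2]
  r2 -= -2·r1 → [0,0,-1,0]
  r3 -= 2·r1 → [0,0,-1,-2]
  r3 -= 1·r2 → [0,0,0,-2]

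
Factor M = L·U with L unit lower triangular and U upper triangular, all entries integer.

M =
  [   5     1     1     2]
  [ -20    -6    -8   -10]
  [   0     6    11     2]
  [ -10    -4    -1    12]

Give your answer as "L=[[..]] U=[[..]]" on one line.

L=[[1,0,0,0],[-4,1,0,0],[0,-3,1,0],[-2,1,-5,1]] U=[[5,1,1,2],[0,-2,-4,-2],[0,0,-1,-4],[0,0,0,-2]]

  r1 -= -4·r0 → [0,-2,-4,-2]
  r2 -= 0·r0 → [0,6,11,2]
  r3 -= -2·r0 → [0,-2,1,16]
  r2 -= -3·r1 → [0,0,-1,-4]
  r3 -= 1·r1 → [0,0,5,18]
  r3 -= -5·r2 → [0,0,0,-2]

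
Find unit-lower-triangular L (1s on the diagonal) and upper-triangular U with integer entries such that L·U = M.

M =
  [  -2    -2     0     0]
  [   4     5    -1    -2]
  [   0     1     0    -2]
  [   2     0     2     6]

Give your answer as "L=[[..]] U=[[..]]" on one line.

  r1 -= -2·r0 → [0,1,-1,-2]
  r2 -= 0·r0 → [0,1,0,-2]
  r3 -= -1·r0 → [0,-2,2,6]
  r2 -= 1·r1 → [0,0,1,0]
  r3 -= -2·r1 → [0,0,0,2]
  r3 -= 0·r2 → [0,0,0,2]

L=[[1,0,0,0],[-2,1,0,0],[0,1,1,0],[-1,-2,0,1]] U=[[-2,-2,0,0],[0,1,-1,-2],[0,0,1,0],[0,0,0,2]]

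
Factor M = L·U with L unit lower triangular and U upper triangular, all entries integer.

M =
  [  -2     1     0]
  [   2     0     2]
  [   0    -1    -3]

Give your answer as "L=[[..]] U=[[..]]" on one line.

L=[[1,0,0],[-1,1,0],[0,-1,1]] U=[[-2,1,0],[0,1,2],[0,0,-1]]

  r1 -= -1·r0 → [0,1,2]
  r2 -= 0·r0 → [0,-1,-3]
  r2 -= -1·r1 → [0,0,-1]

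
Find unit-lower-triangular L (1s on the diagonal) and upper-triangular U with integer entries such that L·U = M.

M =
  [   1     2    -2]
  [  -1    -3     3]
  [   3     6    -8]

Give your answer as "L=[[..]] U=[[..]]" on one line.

L=[[1,0,0],[-1,1,0],[3,0,1]] U=[[1,2,-2],[0,-1,1],[0,0,-2]]

  R1 -= -1·R0 → [0,-1,1]
  R2 -= 3·R0 → [0,0,-2]
  R2 -= 0·R1 → [0,0,-2]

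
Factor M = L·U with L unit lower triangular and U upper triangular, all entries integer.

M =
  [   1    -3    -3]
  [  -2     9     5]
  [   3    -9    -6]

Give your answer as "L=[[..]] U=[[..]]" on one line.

  R1 -= -2·R0 → [0,3,-1]
  R2 -= 3·R0 → [0,0,3]
  R2 -= 0·R1 → [0,0,3]

L=[[1,0,0],[-2,1,0],[3,0,1]] U=[[1,-3,-3],[0,3,-1],[0,0,3]]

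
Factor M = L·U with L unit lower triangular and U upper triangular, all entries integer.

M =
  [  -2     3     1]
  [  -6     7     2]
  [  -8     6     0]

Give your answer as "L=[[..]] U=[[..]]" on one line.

  R1 -= 3·R0 → [0,-2,-1]
  R2 -= 4·R0 → [0,-6,-4]
  R2 -= 3·R1 → [0,0,-1]

L=[[1,0,0],[3,1,0],[4,3,1]] U=[[-2,3,1],[0,-2,-1],[0,0,-1]]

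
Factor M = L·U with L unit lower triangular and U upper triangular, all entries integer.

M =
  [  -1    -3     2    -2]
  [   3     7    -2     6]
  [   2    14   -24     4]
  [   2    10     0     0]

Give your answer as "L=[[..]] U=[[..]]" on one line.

L=[[1,0,0,0],[-3,1,0,0],[-2,-4,1,0],[-2,-2,-3,1]] U=[[-1,-3,2,-2],[0,-2,4,0],[0,0,-4,0],[0,0,0,-4]]

  R1 -= -3·R0 → [0,-2,4,0]
  R2 -= -2·R0 → [0,8,-20,0]
  R3 -= -2·R0 → [0,4,4,-4]
  R2 -= -4·R1 → [0,0,-4,0]
  R3 -= -2·R1 → [0,0,12,-4]
  R3 -= -3·R2 → [0,0,0,-4]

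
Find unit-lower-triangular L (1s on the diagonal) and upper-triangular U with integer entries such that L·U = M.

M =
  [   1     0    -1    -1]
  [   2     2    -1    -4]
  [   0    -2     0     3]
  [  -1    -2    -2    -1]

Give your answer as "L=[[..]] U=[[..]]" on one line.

L=[[1,0,0,0],[2,1,0,0],[0,-1,1,0],[-1,-1,-2,1]] U=[[1,0,-1,-1],[0,2,1,-2],[0,0,1,1],[0,0,0,-2]]

  r1 -= 2·r0 → [0,2,1,-2]
  r2 -= 0·r0 → [0,-2,0,3]
  r3 -= -1·r0 → [0,-2,-3,-2]
  r2 -= -1·r1 → [0,0,1,1]
  r3 -= -1·r1 → [0,0,-2,-4]
  r3 -= -2·r2 → [0,0,0,-2]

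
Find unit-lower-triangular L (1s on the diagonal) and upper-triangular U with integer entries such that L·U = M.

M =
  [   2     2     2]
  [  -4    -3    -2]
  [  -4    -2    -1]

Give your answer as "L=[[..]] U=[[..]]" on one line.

  r1 -= -2·r0 → [0,1,2]
  r2 -= -2·r0 → [0,2,3]
  r2 -= 2·r1 → [0,0,-1]

L=[[1,0,0],[-2,1,0],[-2,2,1]] U=[[2,2,2],[0,1,2],[0,0,-1]]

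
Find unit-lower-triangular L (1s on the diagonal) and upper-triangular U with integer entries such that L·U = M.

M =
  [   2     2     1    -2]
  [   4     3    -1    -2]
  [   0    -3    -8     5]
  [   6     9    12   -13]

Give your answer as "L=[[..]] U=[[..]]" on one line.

  row1 -= 2·row0 → [0,-1,-3,2]
  row2 -= 0·row0 → [0,-3,-8,5]
  row3 -= 3·row0 → [0,3,9,-7]
  row2 -= 3·row1 → [0,0,1,-1]
  row3 -= -3·row1 → [0,0,0,-1]
  row3 -= 0·row2 → [0,0,0,-1]

L=[[1,0,0,0],[2,1,0,0],[0,3,1,0],[3,-3,0,1]] U=[[2,2,1,-2],[0,-1,-3,2],[0,0,1,-1],[0,0,0,-1]]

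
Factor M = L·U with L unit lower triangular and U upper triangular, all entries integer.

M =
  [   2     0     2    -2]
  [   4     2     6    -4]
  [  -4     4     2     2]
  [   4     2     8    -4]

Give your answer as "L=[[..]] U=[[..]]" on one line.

L=[[1,0,0,0],[2,1,0,0],[-2,2,1,0],[2,1,1,1]] U=[[2,0,2,-2],[0,2,2,0],[0,0,2,-2],[0,0,0,2]]

  r1 -= 2·r0 → [0,2,2,0]
  r2 -= -2·r0 → [0,4,6,-2]
  r3 -= 2·r0 → [0,2,4,0]
  r2 -= 2·r1 → [0,0,2,-2]
  r3 -= 1·r1 → [0,0,2,0]
  r3 -= 1·r2 → [0,0,0,2]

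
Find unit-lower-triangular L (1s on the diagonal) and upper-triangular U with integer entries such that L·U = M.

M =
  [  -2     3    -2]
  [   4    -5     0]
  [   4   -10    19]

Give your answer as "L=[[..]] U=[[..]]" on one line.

  row1 -= -2·row0 → [0,1,-4]
  row2 -= -2·row0 → [0,-4,15]
  row2 -= -4·row1 → [0,0,-1]

L=[[1,0,0],[-2,1,0],[-2,-4,1]] U=[[-2,3,-2],[0,1,-4],[0,0,-1]]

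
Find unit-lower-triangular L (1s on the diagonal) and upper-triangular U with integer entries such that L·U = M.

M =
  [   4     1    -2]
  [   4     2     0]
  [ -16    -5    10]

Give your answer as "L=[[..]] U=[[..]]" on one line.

L=[[1,0,0],[1,1,0],[-4,-1,1]] U=[[4,1,-2],[0,1,2],[0,0,4]]

  r1 -= 1·r0 → [0,1,2]
  r2 -= -4·r0 → [0,-1,2]
  r2 -= -1·r1 → [0,0,4]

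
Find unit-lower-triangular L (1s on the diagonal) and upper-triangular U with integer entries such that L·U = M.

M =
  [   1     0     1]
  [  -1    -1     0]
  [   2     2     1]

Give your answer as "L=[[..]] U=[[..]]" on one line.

L=[[1,0,0],[-1,1,0],[2,-2,1]] U=[[1,0,1],[0,-1,1],[0,0,1]]

  r1 -= -1·r0 → [0,-1,1]
  r2 -= 2·r0 → [0,2,-1]
  r2 -= -2·r1 → [0,0,1]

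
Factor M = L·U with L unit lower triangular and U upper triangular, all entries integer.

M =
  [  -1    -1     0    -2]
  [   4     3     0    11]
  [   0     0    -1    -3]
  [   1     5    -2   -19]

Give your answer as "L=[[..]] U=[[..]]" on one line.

  r1 -= -4·r0 → [0,-1,0,3]
  r2 -= 0·r0 → [0,0,-1,-3]
  r3 -= -1·r0 → [0,4,-2,-21]
  r2 -= 0·r1 → [0,0,-1,-3]
  r3 -= -4·r1 → [0,0,-2,-9]
  r3 -= 2·r2 → [0,0,0,-3]

L=[[1,0,0,0],[-4,1,0,0],[0,0,1,0],[-1,-4,2,1]] U=[[-1,-1,0,-2],[0,-1,0,3],[0,0,-1,-3],[0,0,0,-3]]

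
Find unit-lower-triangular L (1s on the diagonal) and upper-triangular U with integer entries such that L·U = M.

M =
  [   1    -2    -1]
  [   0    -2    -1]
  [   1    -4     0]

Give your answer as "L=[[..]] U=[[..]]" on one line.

L=[[1,0,0],[0,1,0],[1,1,1]] U=[[1,-2,-1],[0,-2,-1],[0,0,2]]

  r1 -= 0·r0 → [0,-2,-1]
  r2 -= 1·r0 → [0,-2,1]
  r2 -= 1·r1 → [0,0,2]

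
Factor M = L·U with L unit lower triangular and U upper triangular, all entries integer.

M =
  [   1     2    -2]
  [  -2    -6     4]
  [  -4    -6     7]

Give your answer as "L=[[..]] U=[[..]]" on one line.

  R1 -= -2·R0 → [0,-2,0]
  R2 -= -4·R0 → [0,2,-1]
  R2 -= -1·R1 → [0,0,-1]

L=[[1,0,0],[-2,1,0],[-4,-1,1]] U=[[1,2,-2],[0,-2,0],[0,0,-1]]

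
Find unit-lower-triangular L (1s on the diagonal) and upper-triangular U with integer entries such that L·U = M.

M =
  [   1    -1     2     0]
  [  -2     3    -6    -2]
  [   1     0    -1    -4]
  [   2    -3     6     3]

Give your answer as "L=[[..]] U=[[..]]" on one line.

L=[[1,0,0,0],[-2,1,0,0],[1,1,1,0],[2,-1,0,1]] U=[[1,-1,2,0],[0,1,-2,-2],[0,0,-1,-2],[0,0,0,1]]

  row1 -= -2·row0 → [0,1,-2,-2]
  row2 -= 1·row0 → [0,1,-3,-4]
  row3 -= 2·row0 → [0,-1,2,3]
  row2 -= 1·row1 → [0,0,-1,-2]
  row3 -= -1·row1 → [0,0,0,1]
  row3 -= 0·row2 → [0,0,0,1]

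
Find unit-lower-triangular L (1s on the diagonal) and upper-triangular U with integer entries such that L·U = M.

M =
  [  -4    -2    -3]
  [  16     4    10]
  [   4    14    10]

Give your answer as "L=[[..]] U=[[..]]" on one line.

  R1 -= -4·R0 → [0,-4,-2]
  R2 -= -1·R0 → [0,12,7]
  R2 -= -3·R1 → [0,0,1]

L=[[1,0,0],[-4,1,0],[-1,-3,1]] U=[[-4,-2,-3],[0,-4,-2],[0,0,1]]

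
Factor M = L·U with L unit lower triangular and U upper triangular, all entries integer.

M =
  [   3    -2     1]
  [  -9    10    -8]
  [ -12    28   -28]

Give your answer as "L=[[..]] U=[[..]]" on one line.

  R1 -= -3·R0 → [0,4,-5]
  R2 -= -4·R0 → [0,20,-24]
  R2 -= 5·R1 → [0,0,1]

L=[[1,0,0],[-3,1,0],[-4,5,1]] U=[[3,-2,1],[0,4,-5],[0,0,1]]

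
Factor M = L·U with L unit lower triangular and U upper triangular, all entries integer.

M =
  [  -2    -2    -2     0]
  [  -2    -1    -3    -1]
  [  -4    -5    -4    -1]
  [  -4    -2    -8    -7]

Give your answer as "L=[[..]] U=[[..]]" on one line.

  R1 -= 1·R0 → [0,1,-1,-1]
  R2 -= 2·R0 → [0,-1,0,-1]
  R3 -= 2·R0 → [0,2,-4,-7]
  R2 -= -1·R1 → [0,0,-1,-2]
  R3 -= 2·R1 → [0,0,-2,-5]
  R3 -= 2·R2 → [0,0,0,-1]

L=[[1,0,0,0],[1,1,0,0],[2,-1,1,0],[2,2,2,1]] U=[[-2,-2,-2,0],[0,1,-1,-1],[0,0,-1,-2],[0,0,0,-1]]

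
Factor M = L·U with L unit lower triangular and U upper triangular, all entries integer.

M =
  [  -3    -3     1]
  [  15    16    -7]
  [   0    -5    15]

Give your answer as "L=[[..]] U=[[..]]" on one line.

  r1 -= -5·r0 → [0,1,-2]
  r2 -= 0·r0 → [0,-5,15]
  r2 -= -5·r1 → [0,0,5]

L=[[1,0,0],[-5,1,0],[0,-5,1]] U=[[-3,-3,1],[0,1,-2],[0,0,5]]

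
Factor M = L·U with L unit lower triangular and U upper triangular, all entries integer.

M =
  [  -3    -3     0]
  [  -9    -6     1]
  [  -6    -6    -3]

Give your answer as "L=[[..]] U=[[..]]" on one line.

L=[[1,0,0],[3,1,0],[2,0,1]] U=[[-3,-3,0],[0,3,1],[0,0,-3]]

  r1 -= 3·r0 → [0,3,1]
  r2 -= 2·r0 → [0,0,-3]
  r2 -= 0·r1 → [0,0,-3]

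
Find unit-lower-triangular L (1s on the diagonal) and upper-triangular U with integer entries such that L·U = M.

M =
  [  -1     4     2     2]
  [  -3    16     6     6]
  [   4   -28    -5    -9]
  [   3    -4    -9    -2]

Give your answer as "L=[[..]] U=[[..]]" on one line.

  row1 -= 3·row0 → [0,4,0,0]
  row2 -= -4·row0 → [0,-12,3,-1]
  row3 -= -3·row0 → [0,8,-3,4]
  row2 -= -3·row1 → [0,0,3,-1]
  row3 -= 2·row1 → [0,0,-3,4]
  row3 -= -1·row2 → [0,0,0,3]

L=[[1,0,0,0],[3,1,0,0],[-4,-3,1,0],[-3,2,-1,1]] U=[[-1,4,2,2],[0,4,0,0],[0,0,3,-1],[0,0,0,3]]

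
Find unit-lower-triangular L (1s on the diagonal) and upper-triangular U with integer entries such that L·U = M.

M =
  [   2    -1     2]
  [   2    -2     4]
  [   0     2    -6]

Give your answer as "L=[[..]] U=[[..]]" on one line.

L=[[1,0,0],[1,1,0],[0,-2,1]] U=[[2,-1,2],[0,-1,2],[0,0,-2]]

  R1 -= 1·R0 → [0,-1,2]
  R2 -= 0·R0 → [0,2,-6]
  R2 -= -2·R1 → [0,0,-2]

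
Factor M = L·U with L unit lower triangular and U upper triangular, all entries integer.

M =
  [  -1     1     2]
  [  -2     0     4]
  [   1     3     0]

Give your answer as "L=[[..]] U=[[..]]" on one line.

  R1 -= 2·R0 → [0,-2,0]
  R2 -= -1·R0 → [0,4,2]
  R2 -= -2·R1 → [0,0,2]

L=[[1,0,0],[2,1,0],[-1,-2,1]] U=[[-1,1,2],[0,-2,0],[0,0,2]]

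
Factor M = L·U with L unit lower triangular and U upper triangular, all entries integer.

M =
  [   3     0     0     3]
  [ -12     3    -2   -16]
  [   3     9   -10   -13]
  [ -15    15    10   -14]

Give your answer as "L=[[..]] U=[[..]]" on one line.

L=[[1,0,0,0],[-4,1,0,0],[1,3,1,0],[-5,5,-5,1]] U=[[3,0,0,3],[0,3,-2,-4],[0,0,-4,-4],[0,0,0,1]]

  R1 -= -4·R0 → [0,3,-2,-4]
  R2 -= 1·R0 → [0,9,-10,-16]
  R3 -= -5·R0 → [0,15,10,1]
  R2 -= 3·R1 → [0,0,-4,-4]
  R3 -= 5·R1 → [0,0,20,21]
  R3 -= -5·R2 → [0,0,0,1]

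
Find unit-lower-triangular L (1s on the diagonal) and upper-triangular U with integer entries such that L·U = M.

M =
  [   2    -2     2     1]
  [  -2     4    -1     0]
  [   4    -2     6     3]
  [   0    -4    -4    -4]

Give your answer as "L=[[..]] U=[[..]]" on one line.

L=[[1,0,0,0],[-1,1,0,0],[2,1,1,0],[0,-2,-2,1]] U=[[2,-2,2,1],[0,2,1,1],[0,0,1,0],[0,0,0,-2]]

  row1 -= -1·row0 → [0,2,1,1]
  row2 -= 2·row0 → [0,2,2,1]
  row3 -= 0·row0 → [0,-4,-4,-4]
  row2 -= 1·row1 → [0,0,1,0]
  row3 -= -2·row1 → [0,0,-2,-2]
  row3 -= -2·row2 → [0,0,0,-2]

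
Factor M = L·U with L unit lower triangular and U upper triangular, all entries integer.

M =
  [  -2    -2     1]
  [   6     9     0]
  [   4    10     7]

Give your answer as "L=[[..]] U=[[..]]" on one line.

  R1 -= -3·R0 → [0,3,3]
  R2 -= -2·R0 → [0,6,9]
  R2 -= 2·R1 → [0,0,3]

L=[[1,0,0],[-3,1,0],[-2,2,1]] U=[[-2,-2,1],[0,3,3],[0,0,3]]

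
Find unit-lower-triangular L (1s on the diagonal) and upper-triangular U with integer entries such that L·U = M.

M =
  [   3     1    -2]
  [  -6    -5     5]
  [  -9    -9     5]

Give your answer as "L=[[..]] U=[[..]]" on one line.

  row1 -= -2·row0 → [0,-3,1]
  row2 -= -3·row0 → [0,-6,-1]
  row2 -= 2·row1 → [0,0,-3]

L=[[1,0,0],[-2,1,0],[-3,2,1]] U=[[3,1,-2],[0,-3,1],[0,0,-3]]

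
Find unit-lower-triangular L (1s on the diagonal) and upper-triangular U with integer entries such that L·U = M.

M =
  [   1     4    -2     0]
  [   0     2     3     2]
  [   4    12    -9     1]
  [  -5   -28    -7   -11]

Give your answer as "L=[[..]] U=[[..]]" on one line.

  row1 -= 0·row0 → [0,2,3,2]
  row2 -= 4·row0 → [0,-4,-1,1]
  row3 -= -5·row0 → [0,-8,-17,-11]
  row2 -= -2·row1 → [0,0,5,5]
  row3 -= -4·row1 → [0,0,-5,-3]
  row3 -= -1·row2 → [0,0,0,2]

L=[[1,0,0,0],[0,1,0,0],[4,-2,1,0],[-5,-4,-1,1]] U=[[1,4,-2,0],[0,2,3,2],[0,0,5,5],[0,0,0,2]]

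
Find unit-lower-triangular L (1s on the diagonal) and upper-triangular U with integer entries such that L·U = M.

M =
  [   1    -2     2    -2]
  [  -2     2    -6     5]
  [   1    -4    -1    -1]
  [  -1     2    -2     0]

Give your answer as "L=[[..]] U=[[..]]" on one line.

L=[[1,0,0,0],[-2,1,0,0],[1,1,1,0],[-1,0,0,1]] U=[[1,-2,2,-2],[0,-2,-2,1],[0,0,-1,0],[0,0,0,-2]]

  R1 -= -2·R0 → [0,-2,-2,1]
  R2 -= 1·R0 → [0,-2,-3,1]
  R3 -= -1·R0 → [0,0,0,-2]
  R2 -= 1·R1 → [0,0,-1,0]
  R3 -= 0·R1 → [0,0,0,-2]
  R3 -= 0·R2 → [0,0,0,-2]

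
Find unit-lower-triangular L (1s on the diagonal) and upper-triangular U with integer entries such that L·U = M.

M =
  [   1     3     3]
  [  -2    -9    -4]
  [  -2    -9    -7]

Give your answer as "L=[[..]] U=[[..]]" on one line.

  R1 -= -2·R0 → [0,-3,2]
  R2 -= -2·R0 → [0,-3,-1]
  R2 -= 1·R1 → [0,0,-3]

L=[[1,0,0],[-2,1,0],[-2,1,1]] U=[[1,3,3],[0,-3,2],[0,0,-3]]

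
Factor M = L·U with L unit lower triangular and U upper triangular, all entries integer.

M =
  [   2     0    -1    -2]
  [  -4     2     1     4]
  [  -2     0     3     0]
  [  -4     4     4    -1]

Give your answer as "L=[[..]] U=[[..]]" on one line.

  R1 -= -2·R0 → [0,2,-1,0]
  R2 -= -1·R0 → [0,0,2,-2]
  R3 -= -2·R0 → [0,4,2,-5]
  R2 -= 0·R1 → [0,0,2,-2]
  R3 -= 2·R1 → [0,0,4,-5]
  R3 -= 2·R2 → [0,0,0,-1]

L=[[1,0,0,0],[-2,1,0,0],[-1,0,1,0],[-2,2,2,1]] U=[[2,0,-1,-2],[0,2,-1,0],[0,0,2,-2],[0,0,0,-1]]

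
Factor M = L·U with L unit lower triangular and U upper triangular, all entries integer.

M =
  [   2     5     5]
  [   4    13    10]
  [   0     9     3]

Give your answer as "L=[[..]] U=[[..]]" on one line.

L=[[1,0,0],[2,1,0],[0,3,1]] U=[[2,5,5],[0,3,0],[0,0,3]]

  R1 -= 2·R0 → [0,3,0]
  R2 -= 0·R0 → [0,9,3]
  R2 -= 3·R1 → [0,0,3]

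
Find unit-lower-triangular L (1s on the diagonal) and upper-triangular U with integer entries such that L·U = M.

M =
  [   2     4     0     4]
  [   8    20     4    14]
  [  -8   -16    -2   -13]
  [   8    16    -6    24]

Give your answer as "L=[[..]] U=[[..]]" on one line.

  row1 -= 4·row0 → [0,4,4,-2]
  row2 -= -4·row0 → [0,0,-2,3]
  row3 -= 4·row0 → [0,0,-6,8]
  row2 -= 0·row1 → [0,0,-2,3]
  row3 -= 0·row1 → [0,0,-6,8]
  row3 -= 3·row2 → [0,0,0,-1]

L=[[1,0,0,0],[4,1,0,0],[-4,0,1,0],[4,0,3,1]] U=[[2,4,0,4],[0,4,4,-2],[0,0,-2,3],[0,0,0,-1]]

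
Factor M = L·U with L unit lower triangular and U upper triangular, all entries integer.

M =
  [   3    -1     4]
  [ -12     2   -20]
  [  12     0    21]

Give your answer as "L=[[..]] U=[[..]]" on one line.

L=[[1,0,0],[-4,1,0],[4,-2,1]] U=[[3,-1,4],[0,-2,-4],[0,0,-3]]

  R1 -= -4·R0 → [0,-2,-4]
  R2 -= 4·R0 → [0,4,5]
  R2 -= -2·R1 → [0,0,-3]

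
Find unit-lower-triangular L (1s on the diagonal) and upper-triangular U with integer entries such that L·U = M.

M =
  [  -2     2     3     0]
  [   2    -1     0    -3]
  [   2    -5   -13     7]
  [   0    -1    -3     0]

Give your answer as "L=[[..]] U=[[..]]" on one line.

L=[[1,0,0,0],[-1,1,0,0],[-1,-3,1,0],[0,-1,0,1]] U=[[-2,2,3,0],[0,1,3,-3],[0,0,-1,-2],[0,0,0,-3]]

  row1 -= -1·row0 → [0,1,3,-3]
  row2 -= -1·row0 → [0,-3,-10,7]
  row3 -= 0·row0 → [0,-1,-3,0]
  row2 -= -3·row1 → [0,0,-1,-2]
  row3 -= -1·row1 → [0,0,0,-3]
  row3 -= 0·row2 → [0,0,0,-3]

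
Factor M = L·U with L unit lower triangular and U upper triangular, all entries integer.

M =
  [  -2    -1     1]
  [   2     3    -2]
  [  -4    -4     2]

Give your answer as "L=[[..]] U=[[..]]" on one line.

  r1 -= -1·r0 → [0,2,-1]
  r2 -= 2·r0 → [0,-2,0]
  r2 -= -1·r1 → [0,0,-1]

L=[[1,0,0],[-1,1,0],[2,-1,1]] U=[[-2,-1,1],[0,2,-1],[0,0,-1]]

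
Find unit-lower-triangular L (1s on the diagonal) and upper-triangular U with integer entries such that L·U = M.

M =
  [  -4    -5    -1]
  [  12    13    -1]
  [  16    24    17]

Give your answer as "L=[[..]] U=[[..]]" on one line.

  r1 -= -3·r0 → [0,-2,-4]
  r2 -= -4·r0 → [0,4,13]
  r2 -= -2·r1 → [0,0,5]

L=[[1,0,0],[-3,1,0],[-4,-2,1]] U=[[-4,-5,-1],[0,-2,-4],[0,0,5]]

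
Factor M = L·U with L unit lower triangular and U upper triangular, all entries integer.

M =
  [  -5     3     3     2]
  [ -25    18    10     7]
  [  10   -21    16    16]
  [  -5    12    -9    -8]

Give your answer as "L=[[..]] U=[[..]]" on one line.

L=[[1,0,0,0],[5,1,0,0],[-2,-5,1,0],[1,3,-1,1]] U=[[-5,3,3,2],[0,3,-5,-3],[0,0,-3,5],[0,0,0,4]]

  R1 -= 5·R0 → [0,3,-5,-3]
  R2 -= -2·R0 → [0,-15,22,20]
  R3 -= 1·R0 → [0,9,-12,-10]
  R2 -= -5·R1 → [0,0,-3,5]
  R3 -= 3·R1 → [0,0,3,-1]
  R3 -= -1·R2 → [0,0,0,4]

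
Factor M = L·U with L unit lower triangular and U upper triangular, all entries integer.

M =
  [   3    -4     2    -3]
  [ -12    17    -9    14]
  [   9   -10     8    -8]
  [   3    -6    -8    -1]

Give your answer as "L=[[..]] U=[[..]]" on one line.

  r1 -= -4·r0 → [0,1,-1,2]
  r2 -= 3·r0 → [0,2,2,1]
  r3 -= 1·r0 → [0,-2,-10,2]
  r2 -= 2·r1 → [0,0,4,-3]
  r3 -= -2·r1 → [0,0,-12,6]
  r3 -= -3·r2 → [0,0,0,-3]

L=[[1,0,0,0],[-4,1,0,0],[3,2,1,0],[1,-2,-3,1]] U=[[3,-4,2,-3],[0,1,-1,2],[0,0,4,-3],[0,0,0,-3]]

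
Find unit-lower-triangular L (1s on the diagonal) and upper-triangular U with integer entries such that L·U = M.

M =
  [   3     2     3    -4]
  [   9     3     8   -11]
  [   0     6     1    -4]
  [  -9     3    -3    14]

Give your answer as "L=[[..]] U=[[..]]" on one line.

L=[[1,0,0,0],[3,1,0,0],[0,-2,1,0],[-3,-3,-3,1]] U=[[3,2,3,-4],[0,-3,-1,1],[0,0,-1,-2],[0,0,0,-1]]

  r1 -= 3·r0 → [0,-3,-1,1]
  r2 -= 0·r0 → [0,6,1,-4]
  r3 -= -3·r0 → [0,9,6,2]
  r2 -= -2·r1 → [0,0,-1,-2]
  r3 -= -3·r1 → [0,0,3,5]
  r3 -= -3·r2 → [0,0,0,-1]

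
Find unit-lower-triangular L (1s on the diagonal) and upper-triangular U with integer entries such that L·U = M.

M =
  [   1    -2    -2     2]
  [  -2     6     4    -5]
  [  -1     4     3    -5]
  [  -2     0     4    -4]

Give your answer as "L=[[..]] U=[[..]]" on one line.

L=[[1,0,0,0],[-2,1,0,0],[-1,1,1,0],[-2,-2,0,1]] U=[[1,-2,-2,2],[0,2,0,-1],[0,0,1,-2],[0,0,0,-2]]

  r1 -= -2·r0 → [0,2,0,-1]
  r2 -= -1·r0 → [0,2,1,-3]
  r3 -= -2·r0 → [0,-4,0,0]
  r2 -= 1·r1 → [0,0,1,-2]
  r3 -= -2·r1 → [0,0,0,-2]
  r3 -= 0·r2 → [0,0,0,-2]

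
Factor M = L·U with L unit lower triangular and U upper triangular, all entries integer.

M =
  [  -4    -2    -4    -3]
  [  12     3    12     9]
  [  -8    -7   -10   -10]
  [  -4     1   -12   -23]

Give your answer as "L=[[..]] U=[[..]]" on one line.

L=[[1,0,0,0],[-3,1,0,0],[2,1,1,0],[1,-1,4,1]] U=[[-4,-2,-4,-3],[0,-3,0,0],[0,0,-2,-4],[0,0,0,-4]]

  row1 -= -3·row0 → [0,-3,0,0]
  row2 -= 2·row0 → [0,-3,-2,-4]
  row3 -= 1·row0 → [0,3,-8,-20]
  row2 -= 1·row1 → [0,0,-2,-4]
  row3 -= -1·row1 → [0,0,-8,-20]
  row3 -= 4·row2 → [0,0,0,-4]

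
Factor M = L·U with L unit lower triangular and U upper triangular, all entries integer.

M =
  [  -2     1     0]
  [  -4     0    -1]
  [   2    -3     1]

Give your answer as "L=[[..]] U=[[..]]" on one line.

  row1 -= 2·row0 → [0,-2,-1]
  row2 -= -1·row0 → [0,-2,1]
  row2 -= 1·row1 → [0,0,2]

L=[[1,0,0],[2,1,0],[-1,1,1]] U=[[-2,1,0],[0,-2,-1],[0,0,2]]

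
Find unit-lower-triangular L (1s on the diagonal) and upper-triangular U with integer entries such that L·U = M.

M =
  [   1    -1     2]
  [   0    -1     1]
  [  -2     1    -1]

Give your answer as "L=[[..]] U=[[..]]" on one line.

  r1 -= 0·r0 → [0,-1,1]
  r2 -= -2·r0 → [0,-1,3]
  r2 -= 1·r1 → [0,0,2]

L=[[1,0,0],[0,1,0],[-2,1,1]] U=[[1,-1,2],[0,-1,1],[0,0,2]]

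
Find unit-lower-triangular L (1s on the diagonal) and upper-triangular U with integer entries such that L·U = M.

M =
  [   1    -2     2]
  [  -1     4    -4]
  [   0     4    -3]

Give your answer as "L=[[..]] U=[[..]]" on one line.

L=[[1,0,0],[-1,1,0],[0,2,1]] U=[[1,-2,2],[0,2,-2],[0,0,1]]

  r1 -= -1·r0 → [0,2,-2]
  r2 -= 0·r0 → [0,4,-3]
  r2 -= 2·r1 → [0,0,1]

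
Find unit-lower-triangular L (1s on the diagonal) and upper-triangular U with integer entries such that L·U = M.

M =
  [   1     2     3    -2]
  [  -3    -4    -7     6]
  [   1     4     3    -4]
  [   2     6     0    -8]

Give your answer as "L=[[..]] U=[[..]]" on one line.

  row1 -= -3·row0 → [0,2,2,0]
  row2 -= 1·row0 → [0,2,0,-2]
  row3 -= 2·row0 → [0,2,-6,-4]
  row2 -= 1·row1 → [0,0,-2,-2]
  row3 -= 1·row1 → [0,0,-8,-4]
  row3 -= 4·row2 → [0,0,0,4]

L=[[1,0,0,0],[-3,1,0,0],[1,1,1,0],[2,1,4,1]] U=[[1,2,3,-2],[0,2,2,0],[0,0,-2,-2],[0,0,0,4]]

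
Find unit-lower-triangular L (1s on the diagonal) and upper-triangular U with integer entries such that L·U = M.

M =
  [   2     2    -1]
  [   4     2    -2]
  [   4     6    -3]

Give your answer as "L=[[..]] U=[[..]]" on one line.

L=[[1,0,0],[2,1,0],[2,-1,1]] U=[[2,2,-1],[0,-2,0],[0,0,-1]]

  r1 -= 2·r0 → [0,-2,0]
  r2 -= 2·r0 → [0,2,-1]
  r2 -= -1·r1 → [0,0,-1]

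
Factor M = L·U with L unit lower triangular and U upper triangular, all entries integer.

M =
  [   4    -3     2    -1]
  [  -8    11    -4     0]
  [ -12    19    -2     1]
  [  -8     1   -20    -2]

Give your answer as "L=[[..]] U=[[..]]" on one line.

L=[[1,0,0,0],[-2,1,0,0],[-3,2,1,0],[-2,-1,-4,1]] U=[[4,-3,2,-1],[0,5,0,-2],[0,0,4,2],[0,0,0,2]]

  R1 -= -2·R0 → [0,5,0,-2]
  R2 -= -3·R0 → [0,10,4,-2]
  R3 -= -2·R0 → [0,-5,-16,-4]
  R2 -= 2·R1 → [0,0,4,2]
  R3 -= -1·R1 → [0,0,-16,-6]
  R3 -= -4·R2 → [0,0,0,2]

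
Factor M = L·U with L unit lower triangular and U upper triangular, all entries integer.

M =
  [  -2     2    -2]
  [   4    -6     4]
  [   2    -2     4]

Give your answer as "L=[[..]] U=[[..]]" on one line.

  row1 -= -2·row0 → [0,-2,0]
  row2 -= -1·row0 → [0,0,2]
  row2 -= 0·row1 → [0,0,2]

L=[[1,0,0],[-2,1,0],[-1,0,1]] U=[[-2,2,-2],[0,-2,0],[0,0,2]]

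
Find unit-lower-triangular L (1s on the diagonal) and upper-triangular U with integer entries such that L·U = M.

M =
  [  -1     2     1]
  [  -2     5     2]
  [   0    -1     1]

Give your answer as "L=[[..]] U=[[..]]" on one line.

L=[[1,0,0],[2,1,0],[0,-1,1]] U=[[-1,2,1],[0,1,0],[0,0,1]]

  row1 -= 2·row0 → [0,1,0]
  row2 -= 0·row0 → [0,-1,1]
  row2 -= -1·row1 → [0,0,1]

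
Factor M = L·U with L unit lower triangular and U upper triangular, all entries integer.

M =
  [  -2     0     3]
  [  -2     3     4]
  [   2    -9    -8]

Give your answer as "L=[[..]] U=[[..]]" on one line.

  row1 -= 1·row0 → [0,3,1]
  row2 -= -1·row0 → [0,-9,-5]
  row2 -= -3·row1 → [0,0,-2]

L=[[1,0,0],[1,1,0],[-1,-3,1]] U=[[-2,0,3],[0,3,1],[0,0,-2]]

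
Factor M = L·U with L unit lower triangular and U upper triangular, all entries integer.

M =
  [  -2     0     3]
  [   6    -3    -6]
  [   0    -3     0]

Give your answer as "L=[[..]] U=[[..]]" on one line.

L=[[1,0,0],[-3,1,0],[0,1,1]] U=[[-2,0,3],[0,-3,3],[0,0,-3]]

  R1 -= -3·R0 → [0,-3,3]
  R2 -= 0·R0 → [0,-3,0]
  R2 -= 1·R1 → [0,0,-3]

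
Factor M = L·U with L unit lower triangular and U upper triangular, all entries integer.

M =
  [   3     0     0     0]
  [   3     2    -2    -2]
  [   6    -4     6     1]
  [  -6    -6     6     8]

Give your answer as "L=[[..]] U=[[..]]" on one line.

L=[[1,0,0,0],[1,1,0,0],[2,-2,1,0],[-2,-3,0,1]] U=[[3,0,0,0],[0,2,-2,-2],[0,0,2,-3],[0,0,0,2]]

  row1 -= 1·row0 → [0,2,-2,-2]
  row2 -= 2·row0 → [0,-4,6,1]
  row3 -= -2·row0 → [0,-6,6,8]
  row2 -= -2·row1 → [0,0,2,-3]
  row3 -= -3·row1 → [0,0,0,2]
  row3 -= 0·row2 → [0,0,0,2]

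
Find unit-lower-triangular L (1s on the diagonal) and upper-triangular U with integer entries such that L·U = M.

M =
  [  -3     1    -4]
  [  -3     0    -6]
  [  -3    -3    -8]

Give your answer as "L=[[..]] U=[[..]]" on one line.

  row1 -= 1·row0 → [0,-1,-2]
  row2 -= 1·row0 → [0,-4,-4]
  row2 -= 4·row1 → [0,0,4]

L=[[1,0,0],[1,1,0],[1,4,1]] U=[[-3,1,-4],[0,-1,-2],[0,0,4]]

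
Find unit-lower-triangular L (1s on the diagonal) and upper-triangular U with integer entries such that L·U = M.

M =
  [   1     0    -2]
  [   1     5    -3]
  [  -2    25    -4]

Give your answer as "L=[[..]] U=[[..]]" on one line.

  r1 -= 1·r0 → [0,5,-1]
  r2 -= -2·r0 → [0,25,-8]
  r2 -= 5·r1 → [0,0,-3]

L=[[1,0,0],[1,1,0],[-2,5,1]] U=[[1,0,-2],[0,5,-1],[0,0,-3]]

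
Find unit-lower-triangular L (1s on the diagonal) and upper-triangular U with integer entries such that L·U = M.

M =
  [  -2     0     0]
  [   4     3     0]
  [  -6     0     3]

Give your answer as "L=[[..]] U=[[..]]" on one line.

L=[[1,0,0],[-2,1,0],[3,0,1]] U=[[-2,0,0],[0,3,0],[0,0,3]]

  row1 -= -2·row0 → [0,3,0]
  row2 -= 3·row0 → [0,0,3]
  row2 -= 0·row1 → [0,0,3]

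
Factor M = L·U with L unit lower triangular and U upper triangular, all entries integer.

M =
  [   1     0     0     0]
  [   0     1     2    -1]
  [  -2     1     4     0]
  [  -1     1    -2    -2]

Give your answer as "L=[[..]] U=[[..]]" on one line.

  R1 -= 0·R0 → [0,1,2,-1]
  R2 -= -2·R0 → [0,1,4,0]
  R3 -= -1·R0 → [0,1,-2,-2]
  R2 -= 1·R1 → [0,0,2,1]
  R3 -= 1·R1 → [0,0,-4,-1]
  R3 -= -2·R2 → [0,0,0,1]

L=[[1,0,0,0],[0,1,0,0],[-2,1,1,0],[-1,1,-2,1]] U=[[1,0,0,0],[0,1,2,-1],[0,0,2,1],[0,0,0,1]]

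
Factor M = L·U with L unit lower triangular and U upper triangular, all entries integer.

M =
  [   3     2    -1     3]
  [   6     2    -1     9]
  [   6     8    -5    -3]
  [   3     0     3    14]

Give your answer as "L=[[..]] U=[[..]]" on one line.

  r1 -= 2·r0 → [0,-2,1,3]
  r2 -= 2·r0 → [0,4,-3,-9]
  r3 -= 1·r0 → [0,-2,4,11]
  r2 -= -2·r1 → [0,0,-1,-3]
  r3 -= 1·r1 → [0,0,3,8]
  r3 -= -3·r2 → [0,0,0,-1]

L=[[1,0,0,0],[2,1,0,0],[2,-2,1,0],[1,1,-3,1]] U=[[3,2,-1,3],[0,-2,1,3],[0,0,-1,-3],[0,0,0,-1]]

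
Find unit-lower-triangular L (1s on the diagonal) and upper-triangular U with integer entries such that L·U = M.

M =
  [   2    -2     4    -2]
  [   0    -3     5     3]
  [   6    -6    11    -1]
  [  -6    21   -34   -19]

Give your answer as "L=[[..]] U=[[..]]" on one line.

  R1 -= 0·R0 → [0,-3,5,3]
  R2 -= 3·R0 → [0,0,-1,5]
  R3 -= -3·R0 → [0,15,-22,-25]
  R2 -= 0·R1 → [0,0,-1,5]
  R3 -= -5·R1 → [0,0,3,-10]
  R3 -= -3·R2 → [0,0,0,5]

L=[[1,0,0,0],[0,1,0,0],[3,0,1,0],[-3,-5,-3,1]] U=[[2,-2,4,-2],[0,-3,5,3],[0,0,-1,5],[0,0,0,5]]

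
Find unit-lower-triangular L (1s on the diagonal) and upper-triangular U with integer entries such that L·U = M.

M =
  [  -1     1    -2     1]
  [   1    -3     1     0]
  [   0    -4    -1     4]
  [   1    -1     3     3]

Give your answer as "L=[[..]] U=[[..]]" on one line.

  r1 -= -1·r0 → [0,-2,-1,1]
  r2 -= 0·r0 → [0,-4,-1,4]
  r3 -= -1·r0 → [0,0,1,4]
  r2 -= 2·r1 → [0,0,1,2]
  r3 -= 0·r1 → [0,0,1,4]
  r3 -= 1·r2 → [0,0,0,2]

L=[[1,0,0,0],[-1,1,0,0],[0,2,1,0],[-1,0,1,1]] U=[[-1,1,-2,1],[0,-2,-1,1],[0,0,1,2],[0,0,0,2]]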